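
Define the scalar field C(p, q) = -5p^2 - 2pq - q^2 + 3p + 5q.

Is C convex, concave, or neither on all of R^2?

C is quadratic, so its Hessian is the constant matrix H = [[-10, -2], [-2, -2]].
det(H) = 16, tr(H) = -12.
det(H) > 0 and tr(H) < 0, so H is negative definite everywhere: concave.

concave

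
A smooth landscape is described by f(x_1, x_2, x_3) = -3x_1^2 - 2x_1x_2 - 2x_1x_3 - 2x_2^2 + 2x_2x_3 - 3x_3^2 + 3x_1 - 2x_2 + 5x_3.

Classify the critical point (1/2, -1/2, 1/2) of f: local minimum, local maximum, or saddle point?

The Hessian is constant: H = [[-6, -2, -2], [-2, -4, 2], [-2, 2, -6]].
Leading principal minors: Δ₁ = -6, Δ₂ = 20, Δ₃ = -64.
The minors alternate sign starting negative (−, +, −), so H is negative definite: a local maximum.

local maximum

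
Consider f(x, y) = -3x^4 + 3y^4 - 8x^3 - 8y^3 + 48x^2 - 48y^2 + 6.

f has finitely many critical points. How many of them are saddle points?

f separates as a function of x plus a function of y, so ∇f=0 decouples.
∂f/∂x = -12x(x - 2)(x + 4) = 0 at x ∈ {-4, 0, 2}; ∂f/∂y = 12y(y - 4)(y + 2) = 0 at y ∈ {-2, 0, 4}.
The Hessian is diagonal: diag(f_xx, f_yy). Second derivatives: f_xx(-4)=-288, f_xx(0)=96, f_xx(2)=-144; f_yy(-2)=144, f_yy(0)=-96, f_yy(4)=288.
Saddle points occur where the two diagonal entries have opposite signs: (-4, -2), (-4, 4), (0, 0), (2, -2), (2, 4). Count: 5.

5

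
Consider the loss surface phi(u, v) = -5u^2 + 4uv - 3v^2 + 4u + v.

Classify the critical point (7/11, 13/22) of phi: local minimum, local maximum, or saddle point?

The Hessian of phi is constant: H = [[-10, 4], [4, -6]].
det(H) = (-10)·(-6) − 4² = 44.
det(H) > 0 and tr(H) = -16 < 0, so H is negative definite and the point is a local maximum.

local maximum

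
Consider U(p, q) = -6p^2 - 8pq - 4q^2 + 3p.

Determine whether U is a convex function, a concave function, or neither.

U is quadratic, so its Hessian is the constant matrix H = [[-12, -8], [-8, -8]].
det(H) = 32, tr(H) = -20.
det(H) > 0 and tr(H) < 0, so H is negative definite everywhere: concave.

concave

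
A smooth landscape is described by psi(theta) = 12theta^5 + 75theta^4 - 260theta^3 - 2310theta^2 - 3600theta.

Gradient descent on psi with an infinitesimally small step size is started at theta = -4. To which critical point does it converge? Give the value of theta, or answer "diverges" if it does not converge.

-3

psi'(theta) = 60(theta - 4)(theta + 1)(theta + 3)(theta + 5), so psi'(-4) = -1440.
Gradient descent moves in the -psi' direction, i.e. theta is increasing.
The nearest critical point in that direction is theta = -3, where psi'' = 1680 > 0 (a local minimum). The iterate converges there.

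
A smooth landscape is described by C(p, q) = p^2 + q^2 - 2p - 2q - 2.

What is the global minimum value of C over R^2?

-4

C(p,q) separates as A(p) + B(q) − 2, so its minimum is min A + min B − 2.
A'(p) = 2p - 2 vanishes at p ∈ {1}; B'(q) = 2q - 2 vanishes at q ∈ {1}.
Local minima of A (where A''>0): A(1)=-1. Local minima of B: B(1)=-1.
So the global minimum of C is A(1) + B(1) − 2 = -1 − 1 − 2 = -4, attained at (1, 1).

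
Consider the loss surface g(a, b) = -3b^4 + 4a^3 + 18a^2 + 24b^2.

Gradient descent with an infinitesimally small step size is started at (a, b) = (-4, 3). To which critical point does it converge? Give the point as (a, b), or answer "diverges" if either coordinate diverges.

diverges

g is separable, so gradient descent decouples: a follows -∂g/∂a, b follows -∂g/∂b.
∂g/∂a = 12a(a + 3); at a=-4 this is 48, so a decreases.
∂g/∂b = -12b(b - 2)(b + 2); at b=3 this is -180, so b increases.
The a-coordinate has no critical point in that direction and runs off to infinity.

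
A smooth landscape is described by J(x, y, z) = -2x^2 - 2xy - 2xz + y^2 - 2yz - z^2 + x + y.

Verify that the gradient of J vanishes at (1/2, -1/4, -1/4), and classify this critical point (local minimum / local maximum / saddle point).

saddle point

∇J = (-4x - 2y - 2z + 1, -2x + 2y - 2z + 1, -2x - 2y - 2z); substituting (1/2, -1/4, -1/4) gives ∇J = (0, 0, 0), so (1/2, -1/4, -1/4) is indeed a critical point.
The Hessian is constant: H = [[-4, -2, -2], [-2, 2, -2], [-2, -2, -2]].
Leading principal minors: Δ₁ = -4, Δ₂ = -12, Δ₃ = 16.
The minors fit neither the all-positive nor the alternating-sign pattern, so H is indefinite: a saddle point.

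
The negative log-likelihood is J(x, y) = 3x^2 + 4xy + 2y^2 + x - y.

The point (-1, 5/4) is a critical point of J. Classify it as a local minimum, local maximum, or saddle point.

local minimum

The Hessian of J is constant: H = [[6, 4], [4, 4]].
det(H) = 6·4 − 4² = 8.
det(H) > 0 and tr(H) = 10 > 0, so H is positive definite and the point is a local minimum.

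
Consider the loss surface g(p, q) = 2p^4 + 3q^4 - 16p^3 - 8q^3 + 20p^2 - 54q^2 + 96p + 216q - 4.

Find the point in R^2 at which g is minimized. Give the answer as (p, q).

g(p,q) separates as A(p) + B(q) − 4, so its minimum is min A + min B − 4.
A'(p) = 8(p - 4)(p - 3)(p + 1) vanishes at p ∈ {-1, 3, 4}; B'(q) = 12(q - 3)(q - 2)(q + 3) vanishes at q ∈ {-3, 2, 3}.
Local minima of A (where A''>0): A(-1)=-58, A(4)=192. Local minima of B: B(-3)=-675, B(3)=189.
So the global minimum of g is A(-1) + B(-3) − 4 = -58 − 675 − 4 = -737, attained at (-1, -3).

(-1, -3)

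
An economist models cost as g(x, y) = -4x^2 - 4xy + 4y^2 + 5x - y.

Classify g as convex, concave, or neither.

neither

g is quadratic, so its Hessian is the constant matrix H = [[-8, -4], [-4, 8]].
det(H) = -80, tr(H) = 0.
det(H) < 0, so H is indefinite: neither convex nor concave.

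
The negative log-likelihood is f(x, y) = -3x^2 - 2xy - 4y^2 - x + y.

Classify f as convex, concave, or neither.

f is quadratic, so its Hessian is the constant matrix H = [[-6, -2], [-2, -8]].
det(H) = 44, tr(H) = -14.
det(H) > 0 and tr(H) < 0, so H is negative definite everywhere: concave.

concave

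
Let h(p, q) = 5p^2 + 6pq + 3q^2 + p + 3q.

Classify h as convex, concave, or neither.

convex

h is quadratic, so its Hessian is the constant matrix H = [[10, 6], [6, 6]].
det(H) = 24, tr(H) = 16.
det(H) > 0 and tr(H) > 0, so H is positive definite everywhere: convex.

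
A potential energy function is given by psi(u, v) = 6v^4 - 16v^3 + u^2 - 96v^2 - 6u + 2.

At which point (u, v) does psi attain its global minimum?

(3, 4)

psi(u,v) separates as P(u) + Q(v) + 2, so its minimum is min P + min Q + 2.
P'(u) = 2u - 6 vanishes at u ∈ {3}; Q'(v) = 24v(v - 4)(v + 2) vanishes at v ∈ {-2, 0, 4}.
Local minima of P (where P''>0): P(3)=-9. Local minima of Q: Q(-2)=-160, Q(4)=-1024.
So the global minimum of psi is P(3) + Q(4) + 2 = -9 − 1024 + 2 = -1031, attained at (3, 4).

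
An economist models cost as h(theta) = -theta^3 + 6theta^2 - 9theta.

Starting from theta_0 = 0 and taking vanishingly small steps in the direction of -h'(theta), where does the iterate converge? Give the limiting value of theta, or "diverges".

h'(theta) = -3(theta - 3)(theta - 1), so h'(0) = -9.
Gradient descent moves in the -h' direction, i.e. theta is increasing.
The nearest critical point in that direction is theta = 1, where h'' = 6 > 0 (a local minimum). The iterate converges there.

1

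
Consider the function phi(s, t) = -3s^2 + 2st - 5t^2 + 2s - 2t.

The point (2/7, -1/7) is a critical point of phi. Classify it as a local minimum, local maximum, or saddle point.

local maximum

The Hessian of phi is constant: H = [[-6, 2], [2, -10]].
det(H) = (-6)·(-10) − 2² = 56.
det(H) > 0 and tr(H) = -16 < 0, so H is negative definite and the point is a local maximum.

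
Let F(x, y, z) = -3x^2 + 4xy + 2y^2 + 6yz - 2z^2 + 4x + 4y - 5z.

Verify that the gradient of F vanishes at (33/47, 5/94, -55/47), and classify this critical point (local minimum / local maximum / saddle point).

∇F = (-6x + 4y + 4, 4x + 4y + 6z + 4, 6y - 4z - 5); substituting (33/47, 5/94, -55/47) gives ∇F = (0, 0, 0), so (33/47, 5/94, -55/47) is indeed a critical point.
The Hessian is constant: H = [[-6, 4, 0], [4, 4, 6], [0, 6, -4]].
Leading principal minors: Δ₁ = -6, Δ₂ = -40, Δ₃ = 376.
The minors fit neither the all-positive nor the alternating-sign pattern, so H is indefinite: a saddle point.

saddle point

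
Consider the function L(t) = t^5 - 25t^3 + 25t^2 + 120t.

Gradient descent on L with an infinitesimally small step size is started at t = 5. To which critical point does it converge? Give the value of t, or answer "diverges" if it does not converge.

L'(t) = 5(t - 3)(t - 2)(t + 1)(t + 4), so L'(5) = 1620.
Gradient descent moves in the -L' direction, i.e. t is decreasing.
The nearest critical point in that direction is t = 3, where L'' = 140 > 0 (a local minimum). The iterate converges there.

3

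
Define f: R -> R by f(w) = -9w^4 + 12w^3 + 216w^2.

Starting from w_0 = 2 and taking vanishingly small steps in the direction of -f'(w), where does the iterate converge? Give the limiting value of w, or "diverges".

f'(w) = -36w(w - 4)(w + 3), so f'(2) = 720.
Gradient descent moves in the -f' direction, i.e. w is decreasing.
The nearest critical point in that direction is w = 0, where f'' = 432 > 0 (a local minimum). The iterate converges there.

0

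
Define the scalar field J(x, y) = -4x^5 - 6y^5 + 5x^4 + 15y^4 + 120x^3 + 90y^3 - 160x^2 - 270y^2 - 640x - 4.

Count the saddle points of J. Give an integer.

8

J separates as a function of x plus a function of y, so ∇J=0 decouples.
∂J/∂x = -20(x - 4)(x - 2)(x + 1)(x + 4) = 0 at x ∈ {-4, -1, 2, 4}; ∂J/∂y = -30y(y - 3)(y - 2)(y + 3) = 0 at y ∈ {-3, 0, 2, 3}.
The Hessian is diagonal: diag(J_xx, J_yy). Second derivatives: J_xx(-4)=2880, J_xx(-1)=-900, J_xx(2)=720, J_xx(4)=-1600; J_yy(-3)=2700, J_yy(0)=-540, J_yy(2)=300, J_yy(3)=-540.
Saddle points occur where the two diagonal entries have opposite signs: (-4, 0), (-4, 3), (-1, -3), (-1, 2), (2, 0), (2, 3), (4, -3), (4, 2). Count: 8.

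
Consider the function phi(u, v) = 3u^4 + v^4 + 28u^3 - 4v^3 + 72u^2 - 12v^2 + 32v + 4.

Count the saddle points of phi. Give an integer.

4

phi separates as a function of u plus a function of v, so ∇phi=0 decouples.
∂phi/∂u = 12u(u + 3)(u + 4) = 0 at u ∈ {-4, -3, 0}; ∂phi/∂v = 4(v - 4)(v - 1)(v + 2) = 0 at v ∈ {-2, 1, 4}.
The Hessian is diagonal: diag(phi_uu, phi_vv). Second derivatives: phi_uu(-4)=48, phi_uu(-3)=-36, phi_uu(0)=144; phi_vv(-2)=72, phi_vv(1)=-36, phi_vv(4)=72.
Saddle points occur where the two diagonal entries have opposite signs: (-4, 1), (-3, -2), (-3, 4), (0, 1). Count: 4.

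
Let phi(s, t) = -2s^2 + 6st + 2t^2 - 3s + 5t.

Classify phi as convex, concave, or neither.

phi is quadratic, so its Hessian is the constant matrix H = [[-4, 6], [6, 4]].
det(H) = -52, tr(H) = 0.
det(H) < 0, so H is indefinite: neither convex nor concave.

neither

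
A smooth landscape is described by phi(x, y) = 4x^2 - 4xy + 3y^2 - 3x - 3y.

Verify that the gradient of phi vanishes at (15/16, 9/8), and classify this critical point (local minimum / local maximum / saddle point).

local minimum

∇phi = (8x - 4y - 3, -4x + 6y - 3); substituting (15/16, 9/8) gives ∇phi = (0, 0), so (15/16, 9/8) is indeed a critical point.
The Hessian of phi is constant: H = [[8, -4], [-4, 6]].
det(H) = 8·6 − (-4)² = 32.
det(H) > 0 and tr(H) = 14 > 0, so H is positive definite and the point is a local minimum.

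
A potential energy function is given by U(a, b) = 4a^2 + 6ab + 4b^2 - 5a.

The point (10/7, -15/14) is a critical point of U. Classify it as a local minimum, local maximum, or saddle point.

local minimum

The Hessian of U is constant: H = [[8, 6], [6, 8]].
det(H) = 8·8 − 6² = 28.
det(H) > 0 and tr(H) = 16 > 0, so H is positive definite and the point is a local minimum.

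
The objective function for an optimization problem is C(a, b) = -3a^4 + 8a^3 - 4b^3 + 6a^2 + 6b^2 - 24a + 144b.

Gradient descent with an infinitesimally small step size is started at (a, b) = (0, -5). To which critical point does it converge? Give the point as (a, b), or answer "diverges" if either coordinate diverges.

(1, -3)

C is separable, so gradient descent decouples: a follows -∂C/∂a, b follows -∂C/∂b.
∂C/∂a = -12(a - 2)(a - 1)(a + 1); at a=0 this is -24, so a increases.
∂C/∂b = -12(b - 4)(b + 3); at b=-5 this is -216, so b increases.
a converges to its nearest critical value 1 (a local min of the a-part); b converges to -3. The iterate converges to (1, -3).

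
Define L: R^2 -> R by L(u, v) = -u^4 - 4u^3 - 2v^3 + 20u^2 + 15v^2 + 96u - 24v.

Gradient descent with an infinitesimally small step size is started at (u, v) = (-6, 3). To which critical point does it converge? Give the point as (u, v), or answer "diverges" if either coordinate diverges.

L is separable, so gradient descent decouples: u follows -∂L/∂u, v follows -∂L/∂v.
∂L/∂u = -4(u - 3)(u + 2)(u + 4); at u=-6 this is 288, so u decreases.
∂L/∂v = -6(v - 4)(v - 1); at v=3 this is 12, so v decreases.
The u-coordinate has no critical point in that direction and runs off to infinity.

diverges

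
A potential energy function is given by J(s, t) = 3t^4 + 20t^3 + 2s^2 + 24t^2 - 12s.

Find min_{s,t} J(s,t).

-146

J(s,t) separates as P(s) + Q(t), so its minimum is min P + min Q.
P'(s) = 4s - 12 vanishes at s ∈ {3}; Q'(t) = 12t(t + 1)(t + 4) vanishes at t ∈ {-4, -1, 0}.
Local minima of P (where P''>0): P(3)=-18. Local minima of Q: Q(-4)=-128, Q(0)=0.
So the global minimum of J is P(3) + Q(-4) = -18 − 128 = -146, attained at (3, -4).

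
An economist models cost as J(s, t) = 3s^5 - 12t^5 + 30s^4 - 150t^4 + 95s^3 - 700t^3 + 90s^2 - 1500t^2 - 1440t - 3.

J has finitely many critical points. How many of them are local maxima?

J separates as a function of s plus a function of t, so ∇J=0 decouples.
∂J/∂s = 15s(s + 1)(s + 3)(s + 4) = 0 at s ∈ {-4, -3, -1, 0}; ∂J/∂t = -60(t + 1)(t + 2)(t + 3)(t + 4) = 0 at t ∈ {-4, -3, -2, -1}.
The Hessian is diagonal: diag(J_ss, J_tt). Second derivatives: J_ss(-4)=-180, J_ss(-3)=90, J_ss(-1)=-90, J_ss(0)=180; J_tt(-4)=360, J_tt(-3)=-120, J_tt(-2)=120, J_tt(-1)=-360.
Local maxima occur where both diagonal entries negative: (-4, -3), (-4, -1), (-1, -3), (-1, -1). Count: 4.

4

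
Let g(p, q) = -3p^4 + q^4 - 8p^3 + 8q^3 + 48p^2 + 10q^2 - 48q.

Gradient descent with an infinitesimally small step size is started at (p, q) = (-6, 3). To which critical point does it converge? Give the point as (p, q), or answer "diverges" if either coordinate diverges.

g is separable, so gradient descent decouples: p follows -∂g/∂p, q follows -∂g/∂q.
∂g/∂p = -12p(p - 2)(p + 4); at p=-6 this is 1152, so p decreases.
∂g/∂q = 4(q - 1)(q + 3)(q + 4); at q=3 this is 336, so q decreases.
The p-coordinate has no critical point in that direction and runs off to infinity.

diverges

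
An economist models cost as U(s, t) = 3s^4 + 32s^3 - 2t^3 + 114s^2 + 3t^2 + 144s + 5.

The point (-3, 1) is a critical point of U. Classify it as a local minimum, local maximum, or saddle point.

The mixed partial ∂²U/∂s∂t is 0, so the Hessian at any point is diag(U_ss, U_tt) = diag(12(3s^2 + 16s + 19), 6(-2t + 1)).
At (-3, 1): H = diag(-24, -6).
Both eigenvalues are negative, so H is negative definite: a local maximum.

local maximum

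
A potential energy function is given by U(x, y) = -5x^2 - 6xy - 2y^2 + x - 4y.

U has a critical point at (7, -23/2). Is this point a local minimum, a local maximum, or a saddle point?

local maximum

The Hessian of U is constant: H = [[-10, -6], [-6, -4]].
det(H) = (-10)·(-4) − (-6)² = 4.
det(H) > 0 and tr(H) = -14 < 0, so H is negative definite and the point is a local maximum.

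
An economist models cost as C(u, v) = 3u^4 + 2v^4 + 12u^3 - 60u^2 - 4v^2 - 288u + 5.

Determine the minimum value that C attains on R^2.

C(u,v) separates as P(u) + Q(v) + 5, so its minimum is min P + min Q + 5.
P'(u) = 12(u - 3)(u + 2)(u + 4) vanishes at u ∈ {-4, -2, 3}; Q'(v) = 8v(v - 1)(v + 1) vanishes at v ∈ {-1, 0, 1}.
Local minima of P (where P''>0): P(-4)=192, P(3)=-837. Local minima of Q: Q(-1)=-2, Q(1)=-2.
So the global minimum of C is P(3) + Q(-1) + 5 = -837 − 2 + 5 = -834, attained at (3, -1).

-834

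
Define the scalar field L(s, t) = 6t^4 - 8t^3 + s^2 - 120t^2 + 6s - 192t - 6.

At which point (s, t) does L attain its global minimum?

(-3, 4)

L(s,t) separates as P(s) + Q(t) − 6, so its minimum is min P + min Q − 6.
P'(s) = 2s + 6 vanishes at s ∈ {-3}; Q'(t) = 24(t - 4)(t + 1)(t + 2) vanishes at t ∈ {-2, -1, 4}.
Local minima of P (where P''>0): P(-3)=-9. Local minima of Q: Q(-2)=64, Q(4)=-1664.
So the global minimum of L is P(-3) + Q(4) − 6 = -9 − 1664 − 6 = -1679, attained at (-3, 4).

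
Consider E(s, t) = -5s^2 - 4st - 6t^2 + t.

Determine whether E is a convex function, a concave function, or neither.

concave

E is quadratic, so its Hessian is the constant matrix H = [[-10, -4], [-4, -12]].
det(H) = 104, tr(H) = -22.
det(H) > 0 and tr(H) < 0, so H is negative definite everywhere: concave.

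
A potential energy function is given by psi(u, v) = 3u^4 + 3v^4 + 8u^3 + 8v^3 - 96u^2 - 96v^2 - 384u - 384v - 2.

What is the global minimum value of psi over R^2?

-3586

psi(u,v) separates as P(u) + Q(v) − 2, so its minimum is min P + min Q − 2.
P'(u) = 12(u - 4)(u + 2)(u + 4) vanishes at u ∈ {-4, -2, 4}; Q'(v) = 12(v - 4)(v + 2)(v + 4) vanishes at v ∈ {-4, -2, 4}.
Local minima of P (where P''>0): P(-4)=256, P(4)=-1792. Local minima of Q: Q(-4)=256, Q(4)=-1792.
So the global minimum of psi is P(4) + Q(4) − 2 = -1792 − 1792 − 2 = -3586, attained at (4, 4).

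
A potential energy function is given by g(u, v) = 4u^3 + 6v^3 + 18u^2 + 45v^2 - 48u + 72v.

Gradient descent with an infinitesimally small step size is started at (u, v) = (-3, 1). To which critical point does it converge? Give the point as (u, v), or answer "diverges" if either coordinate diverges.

(1, -1)

g is separable, so gradient descent decouples: u follows -∂g/∂u, v follows -∂g/∂v.
∂g/∂u = 12(u - 1)(u + 4); at u=-3 this is -48, so u increases.
∂g/∂v = 18(v + 1)(v + 4); at v=1 this is 180, so v decreases.
u converges to its nearest critical value 1 (a local min of the u-part); v converges to -1. The iterate converges to (1, -1).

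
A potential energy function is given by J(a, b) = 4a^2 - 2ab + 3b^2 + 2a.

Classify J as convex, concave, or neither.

J is quadratic, so its Hessian is the constant matrix H = [[8, -2], [-2, 6]].
det(H) = 44, tr(H) = 14.
det(H) > 0 and tr(H) > 0, so H is positive definite everywhere: convex.

convex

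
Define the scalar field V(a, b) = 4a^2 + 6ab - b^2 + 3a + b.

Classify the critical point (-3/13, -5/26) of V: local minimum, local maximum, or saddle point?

saddle point

The Hessian of V is constant: H = [[8, 6], [6, -2]].
det(H) = 8·(-2) − 6² = -52.
Since det(H) < 0, H is indefinite and the critical point is a saddle point.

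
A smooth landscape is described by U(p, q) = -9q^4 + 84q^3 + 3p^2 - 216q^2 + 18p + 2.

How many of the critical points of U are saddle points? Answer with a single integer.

U separates as a function of p plus a function of q, so ∇U=0 decouples.
∂U/∂p = 6(p + 3) = 0 at p ∈ {-3}; ∂U/∂q = -36q(q - 4)(q - 3) = 0 at q ∈ {0, 3, 4}.
The Hessian is diagonal: diag(U_pp, U_qq). Second derivatives: U_pp(-3)=6; U_qq(0)=-432, U_qq(3)=108, U_qq(4)=-144.
Saddle points occur where the two diagonal entries have opposite signs: (-3, 0), (-3, 4). Count: 2.

2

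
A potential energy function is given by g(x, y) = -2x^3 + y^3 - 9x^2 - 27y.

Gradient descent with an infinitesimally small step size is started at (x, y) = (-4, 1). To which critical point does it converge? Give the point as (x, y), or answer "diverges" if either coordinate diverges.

(-3, 3)

g is separable, so gradient descent decouples: x follows -∂g/∂x, y follows -∂g/∂y.
∂g/∂x = -6x(x + 3); at x=-4 this is -24, so x increases.
∂g/∂y = 3(y - 3)(y + 3); at y=1 this is -24, so y increases.
x converges to its nearest critical value -3 (a local min of the x-part); y converges to 3. The iterate converges to (-3, 3).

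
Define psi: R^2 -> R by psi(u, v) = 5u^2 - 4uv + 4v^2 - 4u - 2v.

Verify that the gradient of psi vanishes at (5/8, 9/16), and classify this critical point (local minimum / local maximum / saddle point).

local minimum

∇psi = (10u - 4v - 4, -4u + 8v - 2); substituting (5/8, 9/16) gives ∇psi = (0, 0), so (5/8, 9/16) is indeed a critical point.
The Hessian of psi is constant: H = [[10, -4], [-4, 8]].
det(H) = 10·8 − (-4)² = 64.
det(H) > 0 and tr(H) = 18 > 0, so H is positive definite and the point is a local minimum.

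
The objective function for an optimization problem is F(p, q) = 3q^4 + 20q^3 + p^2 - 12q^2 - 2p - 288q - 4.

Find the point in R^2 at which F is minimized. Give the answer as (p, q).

(1, 2)

F(p,q) separates as A(p) + B(q) − 4, so its minimum is min A + min B − 4.
A'(p) = 2p - 2 vanishes at p ∈ {1}; B'(q) = 12(q - 2)(q + 3)(q + 4) vanishes at q ∈ {-4, -3, 2}.
Local minima of A (where A''>0): A(1)=-1. Local minima of B: B(-4)=448, B(2)=-416.
So the global minimum of F is A(1) + B(2) − 4 = -1 − 416 − 4 = -421, attained at (1, 2).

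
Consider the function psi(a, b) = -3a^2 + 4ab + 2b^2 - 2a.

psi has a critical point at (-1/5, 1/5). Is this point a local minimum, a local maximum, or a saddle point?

The Hessian of psi is constant: H = [[-6, 4], [4, 4]].
det(H) = (-6)·4 − 4² = -40.
Since det(H) < 0, H is indefinite and the critical point is a saddle point.

saddle point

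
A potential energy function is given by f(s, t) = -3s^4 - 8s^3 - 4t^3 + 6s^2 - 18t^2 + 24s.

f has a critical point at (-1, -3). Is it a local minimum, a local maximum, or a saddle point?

The mixed partial ∂²f/∂s∂t is 0, so the Hessian at any point is diag(f_ss, f_tt) = diag(12(-3s^2 - 4s + 1), -12(2t + 3)).
At (-1, -3): H = diag(24, 36).
Both eigenvalues are positive, so H is positive definite: a local minimum.

local minimum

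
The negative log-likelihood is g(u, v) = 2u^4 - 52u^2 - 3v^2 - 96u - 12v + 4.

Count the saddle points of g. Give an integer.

g separates as a function of u plus a function of v, so ∇g=0 decouples.
∂g/∂u = 8(u - 4)(u + 1)(u + 3) = 0 at u ∈ {-3, -1, 4}; ∂g/∂v = -6(v + 2) = 0 at v ∈ {-2}.
The Hessian is diagonal: diag(g_uu, g_vv). Second derivatives: g_uu(-3)=112, g_uu(-1)=-80, g_uu(4)=280; g_vv(-2)=-6.
Saddle points occur where the two diagonal entries have opposite signs: (-3, -2), (4, -2). Count: 2.

2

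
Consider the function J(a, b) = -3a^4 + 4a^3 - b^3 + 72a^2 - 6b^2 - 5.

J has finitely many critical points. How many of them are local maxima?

J separates as a function of a plus a function of b, so ∇J=0 decouples.
∂J/∂a = -12a(a - 4)(a + 3) = 0 at a ∈ {-3, 0, 4}; ∂J/∂b = -3b(b + 4) = 0 at b ∈ {-4, 0}.
The Hessian is diagonal: diag(J_aa, J_bb). Second derivatives: J_aa(-3)=-252, J_aa(0)=144, J_aa(4)=-336; J_bb(-4)=12, J_bb(0)=-12.
Local maxima occur where both diagonal entries negative: (-3, 0), (4, 0). Count: 2.

2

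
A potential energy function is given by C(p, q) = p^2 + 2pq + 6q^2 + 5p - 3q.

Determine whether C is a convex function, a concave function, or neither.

C is quadratic, so its Hessian is the constant matrix H = [[2, 2], [2, 12]].
det(H) = 20, tr(H) = 14.
det(H) > 0 and tr(H) > 0, so H is positive definite everywhere: convex.

convex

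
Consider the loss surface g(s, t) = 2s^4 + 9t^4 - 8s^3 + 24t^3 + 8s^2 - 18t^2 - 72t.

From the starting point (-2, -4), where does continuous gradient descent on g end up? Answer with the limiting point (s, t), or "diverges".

g is separable, so gradient descent decouples: s follows -∂g/∂s, t follows -∂g/∂t.
∂g/∂s = 8s(s - 2)(s - 1); at s=-2 this is -192, so s increases.
∂g/∂t = 36(t - 1)(t + 1)(t + 2); at t=-4 this is -1080, so t increases.
s converges to its nearest critical value 0 (a local min of the s-part); t converges to -2. The iterate converges to (0, -2).

(0, -2)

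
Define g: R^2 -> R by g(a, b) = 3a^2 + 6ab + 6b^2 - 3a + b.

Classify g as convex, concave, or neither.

convex

g is quadratic, so its Hessian is the constant matrix H = [[6, 6], [6, 12]].
det(H) = 36, tr(H) = 18.
det(H) > 0 and tr(H) > 0, so H is positive definite everywhere: convex.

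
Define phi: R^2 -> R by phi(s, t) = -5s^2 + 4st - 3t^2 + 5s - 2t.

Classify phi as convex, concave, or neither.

concave

phi is quadratic, so its Hessian is the constant matrix H = [[-10, 4], [4, -6]].
det(H) = 44, tr(H) = -16.
det(H) > 0 and tr(H) < 0, so H is negative definite everywhere: concave.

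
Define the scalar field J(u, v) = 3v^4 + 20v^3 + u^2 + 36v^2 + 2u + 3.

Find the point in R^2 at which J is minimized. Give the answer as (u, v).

J(u,v) separates as P(u) + Q(v) + 3, so its minimum is min P + min Q + 3.
P'(u) = 2u + 2 vanishes at u ∈ {-1}; Q'(v) = 12v(v + 2)(v + 3) vanishes at v ∈ {-3, -2, 0}.
Local minima of P (where P''>0): P(-1)=-1. Local minima of Q: Q(-3)=27, Q(0)=0.
So the global minimum of J is P(-1) + Q(0) + 3 = -1 + 0 + 3 = 2, attained at (-1, 0).

(-1, 0)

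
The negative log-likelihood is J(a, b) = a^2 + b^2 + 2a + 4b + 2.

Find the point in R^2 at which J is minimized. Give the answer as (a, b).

(-1, -2)

J(a,b) separates as P(a) + Q(b) + 2, so its minimum is min P + min Q + 2.
P'(a) = 2a + 2 vanishes at a ∈ {-1}; Q'(b) = 2b + 4 vanishes at b ∈ {-2}.
Local minima of P (where P''>0): P(-1)=-1. Local minima of Q: Q(-2)=-4.
So the global minimum of J is P(-1) + Q(-2) + 2 = -1 − 4 + 2 = -3, attained at (-1, -2).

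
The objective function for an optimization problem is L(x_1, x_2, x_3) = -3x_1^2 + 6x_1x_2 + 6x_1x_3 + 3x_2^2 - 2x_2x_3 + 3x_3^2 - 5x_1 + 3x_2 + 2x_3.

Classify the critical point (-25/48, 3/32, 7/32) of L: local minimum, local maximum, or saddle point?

The Hessian is constant: H = [[-6, 6, 6], [6, 6, -2], [6, -2, 6]].
Leading principal minors: Δ₁ = -6, Δ₂ = -72, Δ₃ = -768.
The minors fit neither the all-positive nor the alternating-sign pattern, so H is indefinite: a saddle point.

saddle point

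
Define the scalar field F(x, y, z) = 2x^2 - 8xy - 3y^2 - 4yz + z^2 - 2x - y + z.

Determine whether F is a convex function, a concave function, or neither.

F is quadratic, so its Hessian is the constant matrix H = [[4, -8, 0], [-8, -6, -4], [0, -4, 2]].
Leading principal minors: 4, -88, -240.
Neither pattern holds ⇒ H is indefinite ⇒ neither convex nor concave.

neither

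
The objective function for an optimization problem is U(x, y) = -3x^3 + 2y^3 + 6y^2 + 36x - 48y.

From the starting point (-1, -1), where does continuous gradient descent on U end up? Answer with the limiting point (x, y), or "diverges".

U is separable, so gradient descent decouples: x follows -∂U/∂x, y follows -∂U/∂y.
∂U/∂x = -9(x - 2)(x + 2); at x=-1 this is 27, so x decreases.
∂U/∂y = 6(y - 2)(y + 4); at y=-1 this is -54, so y increases.
x converges to its nearest critical value -2 (a local min of the x-part); y converges to 2. The iterate converges to (-2, 2).

(-2, 2)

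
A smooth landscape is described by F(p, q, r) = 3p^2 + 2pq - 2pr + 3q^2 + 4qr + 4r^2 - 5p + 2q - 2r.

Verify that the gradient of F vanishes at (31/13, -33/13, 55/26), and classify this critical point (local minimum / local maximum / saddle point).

∇F = (6p + 2q - 2r - 5, 2p + 6q + 4r + 2, -2p + 4q + 8r - 2); substituting (31/13, -33/13, 55/26) gives ∇F = (0, 0, 0), so (31/13, -33/13, 55/26) is indeed a critical point.
The Hessian is constant: H = [[6, 2, -2], [2, 6, 4], [-2, 4, 8]].
Leading principal minors: Δ₁ = 6, Δ₂ = 32, Δ₃ = 104.
All leading minors are positive, so H is positive definite: a local minimum.

local minimum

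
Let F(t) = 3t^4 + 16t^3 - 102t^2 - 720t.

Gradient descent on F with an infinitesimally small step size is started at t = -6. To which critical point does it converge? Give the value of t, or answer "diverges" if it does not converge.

F'(t) = 12(t - 4)(t + 3)(t + 5), so F'(-6) = -360.
Gradient descent moves in the -F' direction, i.e. t is increasing.
The nearest critical point in that direction is t = -5, where F'' = 216 > 0 (a local minimum). The iterate converges there.

-5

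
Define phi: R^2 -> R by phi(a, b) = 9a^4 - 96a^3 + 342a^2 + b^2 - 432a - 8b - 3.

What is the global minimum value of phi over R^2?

phi(a,b) separates as P(a) + Q(b) − 3, so its minimum is min P + min Q − 3.
P'(a) = 36(a - 4)(a - 3)(a - 1) vanishes at a ∈ {1, 3, 4}; Q'(b) = 2b - 8 vanishes at b ∈ {4}.
Local minima of P (where P''>0): P(1)=-177, P(4)=-96. Local minima of Q: Q(4)=-16.
So the global minimum of phi is P(1) + Q(4) − 3 = -177 − 16 − 3 = -196, attained at (1, 4).

-196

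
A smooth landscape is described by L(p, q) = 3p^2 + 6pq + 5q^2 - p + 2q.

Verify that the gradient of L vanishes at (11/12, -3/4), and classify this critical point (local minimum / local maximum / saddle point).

∇L = (6p + 6q - 1, 6p + 10q + 2); substituting (11/12, -3/4) gives ∇L = (0, 0), so (11/12, -3/4) is indeed a critical point.
The Hessian of L is constant: H = [[6, 6], [6, 10]].
det(H) = 6·10 − 6² = 24.
det(H) > 0 and tr(H) = 16 > 0, so H is positive definite and the point is a local minimum.

local minimum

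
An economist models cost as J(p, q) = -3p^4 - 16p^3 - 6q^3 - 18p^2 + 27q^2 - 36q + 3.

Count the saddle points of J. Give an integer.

3

J separates as a function of p plus a function of q, so ∇J=0 decouples.
∂J/∂p = -12p(p + 1)(p + 3) = 0 at p ∈ {-3, -1, 0}; ∂J/∂q = -18(q - 2)(q - 1) = 0 at q ∈ {1, 2}.
The Hessian is diagonal: diag(J_pp, J_qq). Second derivatives: J_pp(-3)=-72, J_pp(-1)=24, J_pp(0)=-36; J_qq(1)=18, J_qq(2)=-18.
Saddle points occur where the two diagonal entries have opposite signs: (-3, 1), (-1, 2), (0, 1). Count: 3.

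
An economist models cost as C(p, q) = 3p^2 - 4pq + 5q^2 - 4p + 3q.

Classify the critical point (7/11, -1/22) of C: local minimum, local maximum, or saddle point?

The Hessian of C is constant: H = [[6, -4], [-4, 10]].
det(H) = 6·10 − (-4)² = 44.
det(H) > 0 and tr(H) = 16 > 0, so H is positive definite and the point is a local minimum.

local minimum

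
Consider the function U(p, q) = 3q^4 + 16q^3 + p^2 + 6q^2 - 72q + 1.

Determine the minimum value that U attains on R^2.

U(p,q) separates as A(p) + B(q) + 1, so its minimum is min A + min B + 1.
A'(p) = 2p vanishes at p ∈ {0}; B'(q) = 12(q - 1)(q + 2)(q + 3) vanishes at q ∈ {-3, -2, 1}.
Local minima of A (where A''>0): A(0)=0. Local minima of B: B(-3)=81, B(1)=-47.
So the global minimum of U is A(0) + B(1) + 1 = 0 − 47 + 1 = -46, attained at (0, 1).

-46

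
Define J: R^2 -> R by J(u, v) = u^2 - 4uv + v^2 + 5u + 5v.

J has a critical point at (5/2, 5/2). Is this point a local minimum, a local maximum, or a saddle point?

The Hessian of J is constant: H = [[2, -4], [-4, 2]].
det(H) = 2·2 − (-4)² = -12.
Since det(H) < 0, H is indefinite and the critical point is a saddle point.

saddle point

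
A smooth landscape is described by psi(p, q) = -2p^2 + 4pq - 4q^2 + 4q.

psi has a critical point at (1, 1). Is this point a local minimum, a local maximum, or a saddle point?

The Hessian of psi is constant: H = [[-4, 4], [4, -8]].
det(H) = (-4)·(-8) − 4² = 16.
det(H) > 0 and tr(H) = -12 < 0, so H is negative definite and the point is a local maximum.

local maximum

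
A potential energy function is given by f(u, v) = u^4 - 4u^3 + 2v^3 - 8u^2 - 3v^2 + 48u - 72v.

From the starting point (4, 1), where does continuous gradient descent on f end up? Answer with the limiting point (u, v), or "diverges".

(3, 4)

f is separable, so gradient descent decouples: u follows -∂f/∂u, v follows -∂f/∂v.
∂f/∂u = 4(u - 3)(u - 2)(u + 2); at u=4 this is 48, so u decreases.
∂f/∂v = 6(v - 4)(v + 3); at v=1 this is -72, so v increases.
u converges to its nearest critical value 3 (a local min of the u-part); v converges to 4. The iterate converges to (3, 4).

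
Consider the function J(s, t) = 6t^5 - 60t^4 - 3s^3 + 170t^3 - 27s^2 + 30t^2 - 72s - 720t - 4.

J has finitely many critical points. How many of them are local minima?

J separates as a function of s plus a function of t, so ∇J=0 decouples.
∂J/∂s = -9(s + 2)(s + 4) = 0 at s ∈ {-4, -2}; ∂J/∂t = 30(t - 4)(t - 3)(t - 2)(t + 1) = 0 at t ∈ {-1, 2, 3, 4}.
The Hessian is diagonal: diag(J_ss, J_tt). Second derivatives: J_ss(-4)=18, J_ss(-2)=-18; J_tt(-1)=-1800, J_tt(2)=180, J_tt(3)=-120, J_tt(4)=300.
Local minima occur where both diagonal entries positive: (-4, 2), (-4, 4). Count: 2.

2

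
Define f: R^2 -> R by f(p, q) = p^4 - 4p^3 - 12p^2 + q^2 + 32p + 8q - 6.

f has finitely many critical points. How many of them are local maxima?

0

f separates as a function of p plus a function of q, so ∇f=0 decouples.
∂f/∂p = 4(p - 4)(p - 1)(p + 2) = 0 at p ∈ {-2, 1, 4}; ∂f/∂q = 2(q + 4) = 0 at q ∈ {-4}.
The Hessian is diagonal: diag(f_pp, f_qq). Second derivatives: f_pp(-2)=72, f_pp(1)=-36, f_pp(4)=72; f_qq(-4)=2.
Local maxima occur where both diagonal entries negative: none. Count: 0.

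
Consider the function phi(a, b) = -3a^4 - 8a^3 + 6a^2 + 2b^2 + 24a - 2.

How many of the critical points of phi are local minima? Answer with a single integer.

phi separates as a function of a plus a function of b, so ∇phi=0 decouples.
∂phi/∂a = -12(a - 1)(a + 1)(a + 2) = 0 at a ∈ {-2, -1, 1}; ∂phi/∂b = 4b = 0 at b ∈ {0}.
The Hessian is diagonal: diag(phi_aa, phi_bb). Second derivatives: phi_aa(-2)=-36, phi_aa(-1)=24, phi_aa(1)=-72; phi_bb(0)=4.
Local minima occur where both diagonal entries positive: (-1, 0). Count: 1.

1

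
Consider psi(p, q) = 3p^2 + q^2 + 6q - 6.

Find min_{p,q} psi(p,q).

-15

psi(p,q) separates as A(p) + B(q) − 6, so its minimum is min A + min B − 6.
A'(p) = 6p vanishes at p ∈ {0}; B'(q) = 2q + 6 vanishes at q ∈ {-3}.
Local minima of A (where A''>0): A(0)=0. Local minima of B: B(-3)=-9.
So the global minimum of psi is A(0) + B(-3) − 6 = 0 − 9 − 6 = -15, attained at (0, -3).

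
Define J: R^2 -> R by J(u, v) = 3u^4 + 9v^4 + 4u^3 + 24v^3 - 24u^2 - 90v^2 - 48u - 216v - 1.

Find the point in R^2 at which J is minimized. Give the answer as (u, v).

J(u,v) separates as P(u) + Q(v) − 1, so its minimum is min P + min Q − 1.
P'(u) = 12(u - 2)(u + 1)(u + 2) vanishes at u ∈ {-2, -1, 2}; Q'(v) = 36(v - 2)(v + 1)(v + 3) vanishes at v ∈ {-3, -1, 2}.
Local minima of P (where P''>0): P(-2)=16, P(2)=-112. Local minima of Q: Q(-3)=-81, Q(2)=-456.
So the global minimum of J is P(2) + Q(2) − 1 = -112 − 456 − 1 = -569, attained at (2, 2).

(2, 2)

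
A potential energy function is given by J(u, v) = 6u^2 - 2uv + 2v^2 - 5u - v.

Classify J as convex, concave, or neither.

convex

J is quadratic, so its Hessian is the constant matrix H = [[12, -2], [-2, 4]].
det(H) = 44, tr(H) = 16.
det(H) > 0 and tr(H) > 0, so H is positive definite everywhere: convex.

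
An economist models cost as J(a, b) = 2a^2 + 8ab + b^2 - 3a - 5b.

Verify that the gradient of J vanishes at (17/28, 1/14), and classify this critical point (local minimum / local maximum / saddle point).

∇J = (4a + 8b - 3, 8a + 2b - 5); substituting (17/28, 1/14) gives ∇J = (0, 0), so (17/28, 1/14) is indeed a critical point.
The Hessian of J is constant: H = [[4, 8], [8, 2]].
det(H) = 4·2 − 8² = -56.
Since det(H) < 0, H is indefinite and the critical point is a saddle point.

saddle point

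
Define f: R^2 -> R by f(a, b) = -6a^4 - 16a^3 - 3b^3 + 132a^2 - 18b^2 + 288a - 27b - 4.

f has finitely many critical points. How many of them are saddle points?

3

f separates as a function of a plus a function of b, so ∇f=0 decouples.
∂f/∂a = -24(a - 3)(a + 1)(a + 4) = 0 at a ∈ {-4, -1, 3}; ∂f/∂b = -9(b + 1)(b + 3) = 0 at b ∈ {-3, -1}.
The Hessian is diagonal: diag(f_aa, f_bb). Second derivatives: f_aa(-4)=-504, f_aa(-1)=288, f_aa(3)=-672; f_bb(-3)=18, f_bb(-1)=-18.
Saddle points occur where the two diagonal entries have opposite signs: (-4, -3), (-1, -1), (3, -3). Count: 3.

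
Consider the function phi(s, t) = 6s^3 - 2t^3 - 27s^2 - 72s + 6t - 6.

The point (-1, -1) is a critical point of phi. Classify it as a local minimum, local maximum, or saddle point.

saddle point

The mixed partial ∂²phi/∂s∂t is 0, so the Hessian at any point is diag(phi_ss, phi_tt) = diag(18(2s - 3), -12t).
At (-1, -1): H = diag(-90, 12).
The eigenvalues have opposite signs, so H is indefinite: a saddle point.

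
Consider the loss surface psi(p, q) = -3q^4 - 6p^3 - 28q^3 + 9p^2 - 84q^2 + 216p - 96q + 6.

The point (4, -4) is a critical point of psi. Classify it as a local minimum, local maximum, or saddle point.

The mixed partial ∂²psi/∂p∂q is 0, so the Hessian at any point is diag(psi_pp, psi_qq) = diag(18(-2p + 1), -12(3q^2 + 14q + 14)).
At (4, -4): H = diag(-126, -72).
Both eigenvalues are negative, so H is negative definite: a local maximum.

local maximum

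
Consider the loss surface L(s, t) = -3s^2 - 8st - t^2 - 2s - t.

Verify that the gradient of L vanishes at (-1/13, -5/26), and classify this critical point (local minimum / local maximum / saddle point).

saddle point

∇L = (-6s - 8t - 2, -8s - 2t - 1); substituting (-1/13, -5/26) gives ∇L = (0, 0), so (-1/13, -5/26) is indeed a critical point.
The Hessian of L is constant: H = [[-6, -8], [-8, -2]].
det(H) = (-6)·(-2) − (-8)² = -52.
Since det(H) < 0, H is indefinite and the critical point is a saddle point.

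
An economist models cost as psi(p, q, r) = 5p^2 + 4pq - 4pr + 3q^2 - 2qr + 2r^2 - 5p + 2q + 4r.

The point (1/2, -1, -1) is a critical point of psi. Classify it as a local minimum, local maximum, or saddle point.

The Hessian is constant: H = [[10, 4, -4], [4, 6, -2], [-4, -2, 4]].
Leading principal minors: Δ₁ = 10, Δ₂ = 44, Δ₃ = 104.
All leading minors are positive, so H is positive definite: a local minimum.

local minimum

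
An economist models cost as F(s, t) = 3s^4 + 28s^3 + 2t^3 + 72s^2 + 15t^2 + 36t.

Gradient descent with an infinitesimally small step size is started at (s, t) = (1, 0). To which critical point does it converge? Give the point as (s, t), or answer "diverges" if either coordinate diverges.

(0, -2)

F is separable, so gradient descent decouples: s follows -∂F/∂s, t follows -∂F/∂t.
∂F/∂s = 12s(s + 3)(s + 4); at s=1 this is 240, so s decreases.
∂F/∂t = 6(t + 2)(t + 3); at t=0 this is 36, so t decreases.
s converges to its nearest critical value 0 (a local min of the s-part); t converges to -2. The iterate converges to (0, -2).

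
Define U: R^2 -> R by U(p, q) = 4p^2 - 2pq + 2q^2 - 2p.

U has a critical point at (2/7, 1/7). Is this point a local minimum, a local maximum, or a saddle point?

local minimum

The Hessian of U is constant: H = [[8, -2], [-2, 4]].
det(H) = 8·4 − (-2)² = 28.
det(H) > 0 and tr(H) = 12 > 0, so H is positive definite and the point is a local minimum.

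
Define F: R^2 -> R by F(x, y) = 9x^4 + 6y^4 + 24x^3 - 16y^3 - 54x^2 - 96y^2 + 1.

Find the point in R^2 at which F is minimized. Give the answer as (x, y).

(-3, 4)

F(x,y) separates as P(x) + Q(y) + 1, so its minimum is min P + min Q + 1.
P'(x) = 36x(x - 1)(x + 3) vanishes at x ∈ {-3, 0, 1}; Q'(y) = 24y(y - 4)(y + 2) vanishes at y ∈ {-2, 0, 4}.
Local minima of P (where P''>0): P(-3)=-405, P(1)=-21. Local minima of Q: Q(-2)=-160, Q(4)=-1024.
So the global minimum of F is P(-3) + Q(4) + 1 = -405 − 1024 + 1 = -1428, attained at (-3, 4).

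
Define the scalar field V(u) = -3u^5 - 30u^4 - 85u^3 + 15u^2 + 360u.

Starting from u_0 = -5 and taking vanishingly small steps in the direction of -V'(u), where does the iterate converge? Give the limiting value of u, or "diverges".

V'(u) = -15(u - 1)(u + 2)(u + 3)(u + 4), so V'(-5) = -540.
Gradient descent moves in the -V' direction, i.e. u is increasing.
The nearest critical point in that direction is u = -4, where V'' = 150 > 0 (a local minimum). The iterate converges there.

-4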